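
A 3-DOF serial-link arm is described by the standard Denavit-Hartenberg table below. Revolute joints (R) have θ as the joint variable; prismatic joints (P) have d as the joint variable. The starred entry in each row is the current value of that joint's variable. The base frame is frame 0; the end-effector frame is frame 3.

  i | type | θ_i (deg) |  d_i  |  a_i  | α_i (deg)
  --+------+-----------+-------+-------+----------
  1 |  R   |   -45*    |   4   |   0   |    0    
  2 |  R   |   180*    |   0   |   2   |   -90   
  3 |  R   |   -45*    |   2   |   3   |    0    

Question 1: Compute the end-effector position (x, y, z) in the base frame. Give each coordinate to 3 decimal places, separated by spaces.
-4.328 1.500 6.121

after link 1: o_1 = (0.0000, 0.0000, 4.0000)
after link 2: o_2 = (-1.4142, 1.4142, 4.0000)
after link 3: o_3 = (-4.3284, 1.5000, 6.1213)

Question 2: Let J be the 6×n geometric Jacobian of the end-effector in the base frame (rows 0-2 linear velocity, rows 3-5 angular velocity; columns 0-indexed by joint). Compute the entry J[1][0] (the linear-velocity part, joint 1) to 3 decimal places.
-4.328

axis z_0 = ẑ; lever o_n−o_0 = (-4.3284,1.5000,6.1213)
cross product → J_v[:, 0] = (-1.5000,-4.3284,0.0000)
J_ω[:, 0] = z_0
entry J[1][0] = -4.3284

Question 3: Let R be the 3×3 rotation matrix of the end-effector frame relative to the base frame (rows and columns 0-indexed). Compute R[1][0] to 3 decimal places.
0.500

End-effector x-axis (col 0 of R) = (-0.5000,0.5000,0.7071)
R[1][0] = 0.5000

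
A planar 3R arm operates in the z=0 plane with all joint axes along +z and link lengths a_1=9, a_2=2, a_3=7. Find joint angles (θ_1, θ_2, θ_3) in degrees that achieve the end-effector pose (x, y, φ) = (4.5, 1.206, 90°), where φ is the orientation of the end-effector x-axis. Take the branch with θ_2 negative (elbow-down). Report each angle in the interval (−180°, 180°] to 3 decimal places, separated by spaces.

-44.332 -150.008 -75.659

wrist centre = target − a_3·(cos φ, sin φ) = (4.5000, -5.7940)
cos θ_2 = (53.8204−9²−2²)/(2·9·2) = -0.8661; θ_2 = -150.0084° (elbow-down)
β = atan2(-5.7940,4.5000) = -52.1647°; ψ = atan2(-0.9997,7.2678) = -7.8323°
θ_1 = β − ψ = -44.3324°
θ_3 = φ − θ_1 − θ_2 = -75.6592° (wrapped to (-180°,180°])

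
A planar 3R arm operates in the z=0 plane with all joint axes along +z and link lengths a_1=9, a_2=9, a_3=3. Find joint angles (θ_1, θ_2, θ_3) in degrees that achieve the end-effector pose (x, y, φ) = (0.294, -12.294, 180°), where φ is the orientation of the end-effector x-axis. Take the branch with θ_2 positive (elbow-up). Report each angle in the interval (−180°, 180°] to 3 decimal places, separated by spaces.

-120.002 90.003 -150.001

wrist centre = target − a_3·(cos φ, sin φ) = (3.2940, -12.2940)
cos θ_2 = (161.9929−9²−9²)/(2·9·9) = -0.0000; θ_2 = 90.0025° (elbow-up)
β = atan2(-12.2940,3.2940) = -75.0007°; ψ = atan2(9.0000,8.9996) = 45.0013°
θ_1 = β − ψ = -120.0020°
θ_3 = φ − θ_1 − θ_2 = -150.0005° (wrapped to (-180°,180°])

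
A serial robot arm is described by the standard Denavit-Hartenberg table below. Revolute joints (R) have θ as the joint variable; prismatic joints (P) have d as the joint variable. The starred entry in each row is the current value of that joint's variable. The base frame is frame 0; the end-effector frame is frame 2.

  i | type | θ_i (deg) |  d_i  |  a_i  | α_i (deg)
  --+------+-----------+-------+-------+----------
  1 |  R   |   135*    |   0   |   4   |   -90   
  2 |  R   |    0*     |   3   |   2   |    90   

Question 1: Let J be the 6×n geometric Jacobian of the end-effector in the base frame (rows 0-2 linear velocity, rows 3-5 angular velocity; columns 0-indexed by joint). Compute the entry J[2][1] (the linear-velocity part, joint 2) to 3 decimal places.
axis z_1 = (-0.7071,-0.7071,0.0000); lever o_n−o_1 = (-3.5355,-0.7071,0.0000)
cross product → J_v[:, 1] = (-0.0000,-0.0000,-2.0000)
J_ω[:, 1] = z_1
entry J[2][1] = -2.0000

-2.000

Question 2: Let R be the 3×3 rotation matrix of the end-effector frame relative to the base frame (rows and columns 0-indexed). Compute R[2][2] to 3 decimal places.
1.000

End-effector z-axis (col 2 of R) = (0.0000,0.0000,1.0000)
R[2][2] = 1.0000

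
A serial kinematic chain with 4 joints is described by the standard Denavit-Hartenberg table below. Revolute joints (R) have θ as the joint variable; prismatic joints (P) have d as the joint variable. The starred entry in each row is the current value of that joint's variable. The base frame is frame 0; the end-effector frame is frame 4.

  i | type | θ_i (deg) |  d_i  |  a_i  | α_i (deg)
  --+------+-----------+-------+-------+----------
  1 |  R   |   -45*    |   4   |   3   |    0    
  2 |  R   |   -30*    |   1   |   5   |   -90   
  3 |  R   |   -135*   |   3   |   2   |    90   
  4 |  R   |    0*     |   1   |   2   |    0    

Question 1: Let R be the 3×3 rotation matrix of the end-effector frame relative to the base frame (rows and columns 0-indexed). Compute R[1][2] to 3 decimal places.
0.683

End-effector z-axis (col 2 of R) = (-0.1830,0.6830,-0.7071)
R[1][2] = 0.6830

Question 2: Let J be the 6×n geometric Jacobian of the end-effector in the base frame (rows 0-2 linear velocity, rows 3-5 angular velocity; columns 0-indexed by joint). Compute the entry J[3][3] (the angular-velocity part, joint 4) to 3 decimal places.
axis z_3 = (-0.1830,0.6830,-0.7071); lever o_n−o_3 = (-0.5490,2.0490,0.7071)
cross product → J_v[:, 3] = (1.9319,0.5176,0.0000)
J_ω[:, 3] = z_3
entry J[3][3] = -0.1830

-0.183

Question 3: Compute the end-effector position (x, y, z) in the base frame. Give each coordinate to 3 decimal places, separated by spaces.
5.398 -2.759 7.121

after link 1: o_1 = (2.1213, -2.1213, 4.0000)
after link 2: o_2 = (3.4154, -6.9509, 5.0000)
after link 3: o_3 = (5.9472, -4.8085, 6.4142)
after link 4: o_4 = (5.3981, -2.7594, 7.1213)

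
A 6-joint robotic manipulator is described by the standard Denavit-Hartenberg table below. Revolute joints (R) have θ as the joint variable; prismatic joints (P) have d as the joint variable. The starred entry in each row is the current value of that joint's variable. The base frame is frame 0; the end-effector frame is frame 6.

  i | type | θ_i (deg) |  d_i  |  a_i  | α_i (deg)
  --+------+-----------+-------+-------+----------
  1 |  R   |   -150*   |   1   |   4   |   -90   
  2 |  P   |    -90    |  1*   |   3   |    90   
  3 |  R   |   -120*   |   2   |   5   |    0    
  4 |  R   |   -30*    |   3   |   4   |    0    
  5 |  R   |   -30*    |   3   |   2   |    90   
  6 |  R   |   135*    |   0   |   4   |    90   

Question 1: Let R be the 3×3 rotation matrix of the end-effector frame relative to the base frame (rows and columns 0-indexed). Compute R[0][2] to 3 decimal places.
0.612

End-effector z-axis (col 2 of R) = (0.6124,0.3536,-0.7071)
R[0][2] = 0.6124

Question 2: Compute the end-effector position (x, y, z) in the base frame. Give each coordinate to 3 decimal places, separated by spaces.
3.249 8.030 -1.136

after link 1: o_1 = (-3.4641, -2.0000, 1.0000)
after link 2: o_2 = (-2.9641, -2.8660, 4.0000)
after link 3: o_3 = (-3.3971, 1.8840, 1.5000)
after link 4: o_4 = (-1.7990, 5.1160, -1.9641)
after link 5: o_5 = (0.7990, 6.6160, -3.9641)
after link 6: o_6 = (3.2485, 8.0302, -1.1357)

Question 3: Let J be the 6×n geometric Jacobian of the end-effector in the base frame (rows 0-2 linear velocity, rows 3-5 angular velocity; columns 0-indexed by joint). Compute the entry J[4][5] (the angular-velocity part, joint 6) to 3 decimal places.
-0.866

axis z_5 = (0.5000,-0.8660,-0.0000); lever o_n−o_5 = (2.4495,1.4142,2.8284)
cross product → J_v[:, 5] = (-2.4495,-1.4142,2.8284)
J_ω[:, 5] = z_5
entry J[4][5] = -0.8660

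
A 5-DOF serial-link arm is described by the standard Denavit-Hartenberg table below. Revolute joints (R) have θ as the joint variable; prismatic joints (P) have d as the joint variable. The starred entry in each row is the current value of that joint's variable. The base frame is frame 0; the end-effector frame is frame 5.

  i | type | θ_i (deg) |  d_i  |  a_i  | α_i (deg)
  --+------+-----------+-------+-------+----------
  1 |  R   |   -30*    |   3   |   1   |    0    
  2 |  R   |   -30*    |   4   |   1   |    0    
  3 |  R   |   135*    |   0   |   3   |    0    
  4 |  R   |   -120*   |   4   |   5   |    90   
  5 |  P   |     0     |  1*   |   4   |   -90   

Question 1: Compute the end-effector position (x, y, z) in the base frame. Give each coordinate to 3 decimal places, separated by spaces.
7.799 -5.539 11.000

after link 1: o_1 = (0.8660, -0.5000, 3.0000)
after link 2: o_2 = (1.3660, -1.3660, 7.0000)
after link 3: o_3 = (2.1425, 1.5318, 7.0000)
after link 4: o_4 = (5.6780, -2.0038, 11.0000)
after link 5: o_5 = (7.7993, -5.5393, 11.0000)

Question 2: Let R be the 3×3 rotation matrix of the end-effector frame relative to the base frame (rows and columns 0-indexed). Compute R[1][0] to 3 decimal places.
End-effector x-axis (col 0 of R) = (0.7071,-0.7071,0.0000)
R[1][0] = -0.7071

-0.707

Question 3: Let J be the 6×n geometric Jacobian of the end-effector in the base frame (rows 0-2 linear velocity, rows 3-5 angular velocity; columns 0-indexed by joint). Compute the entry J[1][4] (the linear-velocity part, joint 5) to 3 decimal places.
-0.707

prismatic axis z_4 = (-0.7071,-0.7071,0.0000)
J_v[:, 4] = z_4; J_ω[:, 4] = (0,0,0)
entry J[1][4] = -0.7071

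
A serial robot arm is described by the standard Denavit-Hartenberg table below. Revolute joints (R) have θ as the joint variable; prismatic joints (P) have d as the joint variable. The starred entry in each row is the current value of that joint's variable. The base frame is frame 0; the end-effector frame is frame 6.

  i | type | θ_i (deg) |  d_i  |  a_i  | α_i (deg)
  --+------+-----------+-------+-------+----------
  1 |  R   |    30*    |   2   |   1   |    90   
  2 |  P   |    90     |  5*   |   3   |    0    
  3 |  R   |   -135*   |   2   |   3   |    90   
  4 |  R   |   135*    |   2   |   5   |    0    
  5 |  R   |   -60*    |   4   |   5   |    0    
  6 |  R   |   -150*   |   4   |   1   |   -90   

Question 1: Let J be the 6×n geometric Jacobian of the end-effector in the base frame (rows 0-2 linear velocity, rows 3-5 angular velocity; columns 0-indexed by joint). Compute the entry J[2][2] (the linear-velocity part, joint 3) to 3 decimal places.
axis z_2 = (0.5000,-0.8660,0.0000); lever o_n−o_2 = (-0.8011,-11.3158,-7.7905)
cross product → J_v[:, 2] = (6.7467,3.8952,-6.3517)
J_ω[:, 2] = z_2
entry J[2][2] = -6.3517

-6.352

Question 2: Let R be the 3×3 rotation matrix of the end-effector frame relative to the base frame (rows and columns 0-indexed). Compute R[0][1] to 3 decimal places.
End-effector y-axis (col 1 of R) = (0.6124,0.3536,0.7071)
R[0][1] = 0.6124

0.612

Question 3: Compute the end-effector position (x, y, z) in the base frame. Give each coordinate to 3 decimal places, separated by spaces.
after link 1: o_1 = (0.8660, 0.5000, 2.0000)
after link 2: o_2 = (3.3660, -3.8301, 5.0000)
after link 3: o_3 = (6.2031, -4.5015, 2.8787)
after link 4: o_4 = (4.5811, -9.5205, 3.9645)
after link 5: o_5 = (5.3389, -14.6597, 0.2210)
after link 6: o_6 = (2.5649, -15.1459, -2.7905)

2.565 -15.146 -2.790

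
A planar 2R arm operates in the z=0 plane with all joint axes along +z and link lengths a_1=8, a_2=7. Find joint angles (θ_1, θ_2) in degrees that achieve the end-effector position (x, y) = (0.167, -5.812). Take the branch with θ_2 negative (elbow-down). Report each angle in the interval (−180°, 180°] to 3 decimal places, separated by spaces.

cos θ_2 = (33.8072−8²−7²)/(2·8·7) = -0.7071; θ_2 = -134.9977° (elbow-down)
β = atan2(-5.8120,0.1670) = -88.3541°; ψ = atan2(-4.9499,3.0505) = -58.3562°
θ_1 = β − ψ = -29.9980°

-29.998 -134.998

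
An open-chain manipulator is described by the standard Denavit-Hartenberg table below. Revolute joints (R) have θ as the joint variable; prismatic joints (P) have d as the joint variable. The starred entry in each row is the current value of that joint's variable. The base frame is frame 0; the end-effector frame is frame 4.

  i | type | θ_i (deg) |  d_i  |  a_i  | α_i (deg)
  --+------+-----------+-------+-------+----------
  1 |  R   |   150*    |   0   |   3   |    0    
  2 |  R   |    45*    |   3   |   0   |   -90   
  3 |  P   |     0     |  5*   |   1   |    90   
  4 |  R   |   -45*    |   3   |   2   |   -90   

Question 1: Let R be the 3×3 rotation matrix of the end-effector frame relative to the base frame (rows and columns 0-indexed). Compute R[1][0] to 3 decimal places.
End-effector x-axis (col 0 of R) = (-0.8660,0.5000,0.0000)
R[1][0] = 0.5000

0.500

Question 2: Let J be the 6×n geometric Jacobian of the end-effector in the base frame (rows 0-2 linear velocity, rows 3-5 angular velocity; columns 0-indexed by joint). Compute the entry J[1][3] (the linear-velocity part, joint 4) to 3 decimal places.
axis z_3 = (0.0000,0.0000,1.0000); lever o_n−o_3 = (-1.7321,1.0000,3.0000)
cross product → J_v[:, 3] = (-1.0000,-1.7321,0.0000)
J_ω[:, 3] = z_3
entry J[1][3] = -1.7321

-1.732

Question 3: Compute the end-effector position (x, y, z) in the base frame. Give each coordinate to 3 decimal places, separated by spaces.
-4.002 -2.588 6.000

after link 1: o_1 = (-2.5981, 1.5000, 0.0000)
after link 2: o_2 = (-2.5981, 1.5000, 3.0000)
after link 3: o_3 = (-2.2699, -3.5884, 3.0000)
after link 4: o_4 = (-4.0020, -2.5884, 6.0000)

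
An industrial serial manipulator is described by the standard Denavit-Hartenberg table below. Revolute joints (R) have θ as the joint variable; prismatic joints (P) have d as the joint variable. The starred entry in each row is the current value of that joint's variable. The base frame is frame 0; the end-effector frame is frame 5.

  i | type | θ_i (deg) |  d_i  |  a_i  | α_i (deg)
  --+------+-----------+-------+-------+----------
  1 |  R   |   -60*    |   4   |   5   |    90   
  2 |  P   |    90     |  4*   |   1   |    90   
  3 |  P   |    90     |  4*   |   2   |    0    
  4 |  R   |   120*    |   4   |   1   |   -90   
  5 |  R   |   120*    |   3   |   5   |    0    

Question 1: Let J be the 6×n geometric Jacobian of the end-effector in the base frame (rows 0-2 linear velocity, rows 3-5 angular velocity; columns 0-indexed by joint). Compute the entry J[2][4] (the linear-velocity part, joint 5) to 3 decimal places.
axis z_4 = (0.7500,0.4330,0.5000); lever o_n−o_4 = (-0.9976,4.4240,3.6651)
cross product → J_v[:, 4] = (-0.6250,-3.2476,3.7500)
J_ω[:, 4] = z_4
entry J[2][4] = 3.7500

3.750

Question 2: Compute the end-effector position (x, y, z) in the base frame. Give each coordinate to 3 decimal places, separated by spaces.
0.739 -9.584 7.799

after link 1: o_1 = (2.5000, -4.3301, 4.0000)
after link 2: o_2 = (-0.9641, -6.3301, 5.0000)
after link 3: o_3 = (-0.6962, -10.7942, 5.0000)
after link 4: o_4 = (1.7369, -14.0083, 4.1340)
after link 5: o_5 = (0.7393, -9.5843, 7.7990)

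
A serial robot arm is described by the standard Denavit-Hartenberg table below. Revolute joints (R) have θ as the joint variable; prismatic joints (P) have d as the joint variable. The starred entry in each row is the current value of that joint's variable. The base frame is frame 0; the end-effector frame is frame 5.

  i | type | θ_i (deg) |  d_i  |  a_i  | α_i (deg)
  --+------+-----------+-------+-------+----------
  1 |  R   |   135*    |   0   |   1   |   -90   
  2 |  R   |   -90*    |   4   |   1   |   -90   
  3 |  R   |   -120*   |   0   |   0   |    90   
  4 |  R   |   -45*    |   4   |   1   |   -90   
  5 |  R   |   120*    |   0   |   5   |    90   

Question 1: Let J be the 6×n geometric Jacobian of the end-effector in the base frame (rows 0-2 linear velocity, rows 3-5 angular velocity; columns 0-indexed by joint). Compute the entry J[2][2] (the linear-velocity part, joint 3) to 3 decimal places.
-0.753

axis z_2 = (-0.7071,0.7071,-0.0000); lever o_n−o_2 = (-0.2172,1.2828,0.8162)
cross product → J_v[:, 2] = (0.5772,0.5772,-0.7535)
J_ω[:, 2] = z_2
entry J[2][2] = -0.7535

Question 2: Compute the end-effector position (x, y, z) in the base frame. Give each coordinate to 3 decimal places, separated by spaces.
after link 1: o_1 = (-0.7071, 0.7071, 0.0000)
after link 2: o_2 = (-3.5355, -2.1213, 1.0000)
after link 3: o_3 = (-3.5355, -2.1213, 1.0000)
after link 4: o_4 = (-2.0543, -1.6401, -2.8177)
after link 5: o_5 = (-3.7527, -0.8385, 1.8162)

-3.753 -0.839 1.816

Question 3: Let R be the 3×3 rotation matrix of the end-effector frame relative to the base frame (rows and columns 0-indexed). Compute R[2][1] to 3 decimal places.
-0.354

End-effector y-axis (col 1 of R) = (-0.9330,0.0670,-0.3536)
R[2][1] = -0.3536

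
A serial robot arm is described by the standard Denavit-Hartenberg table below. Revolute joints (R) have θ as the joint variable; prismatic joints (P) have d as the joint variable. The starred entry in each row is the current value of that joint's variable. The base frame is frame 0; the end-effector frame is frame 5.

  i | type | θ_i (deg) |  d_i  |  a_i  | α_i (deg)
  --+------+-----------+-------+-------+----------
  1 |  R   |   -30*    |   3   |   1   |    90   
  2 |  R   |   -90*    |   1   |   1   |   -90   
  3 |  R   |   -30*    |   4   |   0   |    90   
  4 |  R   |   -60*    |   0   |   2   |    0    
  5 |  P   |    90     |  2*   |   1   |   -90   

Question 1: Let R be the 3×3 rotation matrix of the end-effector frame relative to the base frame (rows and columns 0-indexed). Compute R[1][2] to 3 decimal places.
-0.217

End-effector z-axis (col 2 of R) = (0.8750,-0.2165,0.4330)
R[1][2] = -0.2165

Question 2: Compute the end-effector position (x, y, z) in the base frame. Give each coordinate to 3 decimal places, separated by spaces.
1.431 -5.058 1.384

after link 1: o_1 = (0.8660, -0.5000, 3.0000)
after link 2: o_2 = (0.3660, -1.3660, 2.0000)
after link 3: o_3 = (3.8301, -3.3660, 2.0000)
after link 4: o_4 = (2.0801, -2.9330, 1.1340)
after link 5: o_5 = (1.4306, -5.0580, 1.3840)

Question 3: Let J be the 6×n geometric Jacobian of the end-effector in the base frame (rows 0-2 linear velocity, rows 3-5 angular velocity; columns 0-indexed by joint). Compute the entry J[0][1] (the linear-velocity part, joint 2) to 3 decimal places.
1.400

axis z_1 = (-0.5000,-0.8660,0.0000); lever o_n−o_1 = (0.5646,-4.5580,-1.6160)
cross product → J_v[:, 1] = (1.3995,-0.8080,2.7679)
J_ω[:, 1] = z_1
entry J[0][1] = 1.3995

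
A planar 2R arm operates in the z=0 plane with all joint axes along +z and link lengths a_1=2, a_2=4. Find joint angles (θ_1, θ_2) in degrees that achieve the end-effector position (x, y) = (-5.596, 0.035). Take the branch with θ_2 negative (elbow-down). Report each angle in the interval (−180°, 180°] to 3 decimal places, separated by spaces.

-150.007 -44.986

cos θ_2 = (31.3164−2²−4²)/(2·2·4) = 0.7073; θ_2 = -44.9862° (elbow-down)
β = atan2(0.0350,-5.5960) = 179.6417°; ψ = atan2(-2.8277,4.8291) = -30.3516°
θ_1 = β − ψ = 209.9933°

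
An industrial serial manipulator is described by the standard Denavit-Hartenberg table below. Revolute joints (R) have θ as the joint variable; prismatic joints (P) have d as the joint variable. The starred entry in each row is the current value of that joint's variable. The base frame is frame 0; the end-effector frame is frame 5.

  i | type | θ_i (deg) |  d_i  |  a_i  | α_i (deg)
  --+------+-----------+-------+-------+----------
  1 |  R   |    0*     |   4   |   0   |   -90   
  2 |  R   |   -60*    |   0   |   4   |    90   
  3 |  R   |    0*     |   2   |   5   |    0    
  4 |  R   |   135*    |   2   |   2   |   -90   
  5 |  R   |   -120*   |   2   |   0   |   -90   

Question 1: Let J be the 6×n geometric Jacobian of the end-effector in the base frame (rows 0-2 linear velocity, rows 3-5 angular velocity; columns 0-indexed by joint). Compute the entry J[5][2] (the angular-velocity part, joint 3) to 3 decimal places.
axis z_2 = (-0.8660,0.0000,0.5000); lever o_n−o_2 = (-2.3783,0.0000,3.8806)
cross product → J_v[:, 2] = (0.0000,2.1716,-0.0000)
J_ω[:, 2] = z_2
entry J[5][2] = 0.5000

0.500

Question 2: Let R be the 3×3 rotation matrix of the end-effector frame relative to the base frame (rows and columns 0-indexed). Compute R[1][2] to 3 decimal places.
End-effector z-axis (col 2 of R) = (-0.7392,0.6124,-0.2803)
R[1][2] = 0.6124

0.612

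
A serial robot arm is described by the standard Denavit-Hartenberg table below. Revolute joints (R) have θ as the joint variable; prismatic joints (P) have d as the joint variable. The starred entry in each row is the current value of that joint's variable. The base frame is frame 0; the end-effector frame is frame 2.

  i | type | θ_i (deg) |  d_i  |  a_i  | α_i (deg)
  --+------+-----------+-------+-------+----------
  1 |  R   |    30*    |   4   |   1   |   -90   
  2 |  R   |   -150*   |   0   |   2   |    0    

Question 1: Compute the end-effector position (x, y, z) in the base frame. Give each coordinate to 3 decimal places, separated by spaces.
after link 1: o_1 = (0.8660, 0.5000, 4.0000)
after link 2: o_2 = (-0.6340, -0.3660, 5.0000)

-0.634 -0.366 5.000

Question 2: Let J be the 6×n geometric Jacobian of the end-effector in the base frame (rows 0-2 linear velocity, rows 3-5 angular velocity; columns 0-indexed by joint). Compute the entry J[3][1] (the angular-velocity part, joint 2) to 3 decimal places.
axis z_1 = (-0.5000,0.8660,0.0000); lever o_n−o_1 = (-1.5000,-0.8660,1.0000)
cross product → J_v[:, 1] = (0.8660,0.5000,1.7321)
J_ω[:, 1] = z_1
entry J[3][1] = -0.5000

-0.500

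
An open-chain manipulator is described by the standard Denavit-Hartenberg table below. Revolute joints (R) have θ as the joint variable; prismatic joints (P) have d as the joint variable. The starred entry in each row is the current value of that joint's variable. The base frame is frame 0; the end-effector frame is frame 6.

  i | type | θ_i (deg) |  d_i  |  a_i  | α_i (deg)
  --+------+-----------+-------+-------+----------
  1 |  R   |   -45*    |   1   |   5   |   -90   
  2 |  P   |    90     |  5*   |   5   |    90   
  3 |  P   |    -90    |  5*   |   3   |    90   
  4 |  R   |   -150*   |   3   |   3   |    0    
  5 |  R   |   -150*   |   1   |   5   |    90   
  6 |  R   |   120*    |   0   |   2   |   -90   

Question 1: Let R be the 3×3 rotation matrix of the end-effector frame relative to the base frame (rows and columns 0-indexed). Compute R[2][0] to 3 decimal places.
End-effector x-axis (col 0 of R) = (-0.1294,0.4830,0.8660)
R[2][0] = 0.8660

0.866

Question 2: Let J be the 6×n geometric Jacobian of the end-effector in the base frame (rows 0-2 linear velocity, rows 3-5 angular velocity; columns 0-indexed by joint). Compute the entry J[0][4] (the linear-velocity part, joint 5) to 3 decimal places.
axis z_4 = (-0.0000,-0.0000,1.0000); lever o_n−o_4 = (1.0353,-3.8637,2.7321)
cross product → J_v[:, 4] = (3.8637,1.0353,0.0000)
J_ω[:, 4] = z_4
entry J[0][4] = 3.8637

3.864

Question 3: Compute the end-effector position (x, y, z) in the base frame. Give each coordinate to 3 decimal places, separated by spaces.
10.297 -6.623 1.732

after link 1: o_1 = (3.5355, -3.5355, 1.0000)
after link 2: o_2 = (7.0711, 0.0000, -4.0000)
after link 3: o_3 = (8.4853, -5.6569, -4.0000)
after link 4: o_4 = (9.2617, -2.7591, -1.0000)
after link 5: o_5 = (10.5558, -7.5887, 0.0000)
after link 6: o_6 = (10.2970, -6.6228, 1.7321)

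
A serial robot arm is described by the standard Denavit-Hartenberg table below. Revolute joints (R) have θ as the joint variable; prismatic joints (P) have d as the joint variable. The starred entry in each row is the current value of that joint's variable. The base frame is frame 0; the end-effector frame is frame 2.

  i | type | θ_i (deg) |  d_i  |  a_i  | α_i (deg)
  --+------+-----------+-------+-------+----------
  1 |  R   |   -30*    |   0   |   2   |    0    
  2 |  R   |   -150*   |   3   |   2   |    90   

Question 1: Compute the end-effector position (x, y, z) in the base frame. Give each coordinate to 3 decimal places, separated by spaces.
-0.268 -1.000 3.000

after link 1: o_1 = (1.7321, -1.0000, 0.0000)
after link 2: o_2 = (-0.2679, -1.0000, 3.0000)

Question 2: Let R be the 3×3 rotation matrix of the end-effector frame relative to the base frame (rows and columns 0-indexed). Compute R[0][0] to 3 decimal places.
-1.000

End-effector x-axis (col 0 of R) = (-1.0000,0.0000,0.0000)
R[0][0] = -1.0000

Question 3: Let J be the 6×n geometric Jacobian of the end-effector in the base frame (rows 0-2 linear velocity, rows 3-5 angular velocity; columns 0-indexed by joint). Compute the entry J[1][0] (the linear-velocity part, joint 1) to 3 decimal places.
-0.268

axis z_0 = ẑ; lever o_n−o_0 = (-0.2679,-1.0000,3.0000)
cross product → J_v[:, 0] = (1.0000,-0.2679,0.0000)
J_ω[:, 0] = z_0
entry J[1][0] = -0.2679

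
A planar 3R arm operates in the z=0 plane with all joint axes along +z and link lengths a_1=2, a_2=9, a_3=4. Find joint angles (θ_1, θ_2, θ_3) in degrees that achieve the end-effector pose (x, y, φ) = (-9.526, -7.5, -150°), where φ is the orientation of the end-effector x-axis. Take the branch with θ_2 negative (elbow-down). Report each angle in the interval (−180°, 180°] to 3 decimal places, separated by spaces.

-29.992 -120.006 -0.002

wrist centre = target − a_3·(cos φ, sin φ) = (-6.0619, -5.5000)
cos θ_2 = (66.9966−2²−9²)/(2·2·9) = -0.5001; θ_2 = -120.0062° (elbow-down)
β = atan2(-5.5000,-6.0619) = -137.7823°; ψ = atan2(-7.7937,-2.5008) = -107.7903°
θ_1 = β − ψ = -29.9920°
θ_3 = φ − θ_1 − θ_2 = -0.0018° (wrapped to (-180°,180°])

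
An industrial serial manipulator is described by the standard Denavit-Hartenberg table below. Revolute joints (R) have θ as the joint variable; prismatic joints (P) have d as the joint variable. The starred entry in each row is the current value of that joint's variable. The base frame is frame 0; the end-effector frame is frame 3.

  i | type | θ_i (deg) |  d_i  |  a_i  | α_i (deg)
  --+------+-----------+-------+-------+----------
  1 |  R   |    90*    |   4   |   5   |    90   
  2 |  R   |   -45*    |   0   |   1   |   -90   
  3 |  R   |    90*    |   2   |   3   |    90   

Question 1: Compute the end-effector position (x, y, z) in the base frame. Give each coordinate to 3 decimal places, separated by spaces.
after link 1: o_1 = (0.0000, 5.0000, 4.0000)
after link 2: o_2 = (0.0000, 5.7071, 3.2929)
after link 3: o_3 = (-3.0000, 7.1213, 4.7071)

-3.000 7.121 4.707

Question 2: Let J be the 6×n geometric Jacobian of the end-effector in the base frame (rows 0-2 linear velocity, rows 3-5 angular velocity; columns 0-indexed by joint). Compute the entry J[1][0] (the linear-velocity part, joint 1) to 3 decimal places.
-3.000

axis z_0 = ẑ; lever o_n−o_0 = (-3.0000,7.1213,4.7071)
cross product → J_v[:, 0] = (-7.1213,-3.0000,0.0000)
J_ω[:, 0] = z_0
entry J[1][0] = -3.0000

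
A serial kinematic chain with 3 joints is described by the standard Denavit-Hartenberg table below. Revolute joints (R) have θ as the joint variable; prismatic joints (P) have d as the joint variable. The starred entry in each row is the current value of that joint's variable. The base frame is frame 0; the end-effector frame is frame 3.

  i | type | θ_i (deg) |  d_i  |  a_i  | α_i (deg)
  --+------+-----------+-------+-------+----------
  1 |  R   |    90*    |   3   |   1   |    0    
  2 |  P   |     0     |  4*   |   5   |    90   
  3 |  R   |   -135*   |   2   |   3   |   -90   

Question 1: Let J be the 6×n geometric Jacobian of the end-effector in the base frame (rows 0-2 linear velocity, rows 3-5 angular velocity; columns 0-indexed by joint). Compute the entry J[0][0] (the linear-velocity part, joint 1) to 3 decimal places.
-3.879

axis z_0 = ẑ; lever o_n−o_0 = (2.0000,3.8787,4.8787)
cross product → J_v[:, 0] = (-3.8787,2.0000,0.0000)
J_ω[:, 0] = z_0
entry J[0][0] = -3.8787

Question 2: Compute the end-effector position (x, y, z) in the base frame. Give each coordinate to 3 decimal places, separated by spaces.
2.000 3.879 4.879

after link 1: o_1 = (0.0000, 1.0000, 3.0000)
after link 2: o_2 = (0.0000, 6.0000, 7.0000)
after link 3: o_3 = (2.0000, 3.8787, 4.8787)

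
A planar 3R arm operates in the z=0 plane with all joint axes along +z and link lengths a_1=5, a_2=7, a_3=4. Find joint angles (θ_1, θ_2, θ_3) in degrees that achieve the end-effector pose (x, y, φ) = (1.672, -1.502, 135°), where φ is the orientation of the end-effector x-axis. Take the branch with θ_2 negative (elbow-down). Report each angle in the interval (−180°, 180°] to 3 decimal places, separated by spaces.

32.200 -119.994 -137.206

wrist centre = target − a_3·(cos φ, sin φ) = (4.5004, -4.3304)
cos θ_2 = (39.0064−5²−7²)/(2·5·7) = -0.4999; θ_2 = -119.9939° (elbow-down)
β = atan2(-4.3304,4.5004) = -43.8972°; ψ = atan2(-6.0625,1.5006) = -76.0972°
θ_1 = β − ψ = 32.2000°
θ_3 = φ − θ_1 − θ_2 = -137.2061° (wrapped to (-180°,180°])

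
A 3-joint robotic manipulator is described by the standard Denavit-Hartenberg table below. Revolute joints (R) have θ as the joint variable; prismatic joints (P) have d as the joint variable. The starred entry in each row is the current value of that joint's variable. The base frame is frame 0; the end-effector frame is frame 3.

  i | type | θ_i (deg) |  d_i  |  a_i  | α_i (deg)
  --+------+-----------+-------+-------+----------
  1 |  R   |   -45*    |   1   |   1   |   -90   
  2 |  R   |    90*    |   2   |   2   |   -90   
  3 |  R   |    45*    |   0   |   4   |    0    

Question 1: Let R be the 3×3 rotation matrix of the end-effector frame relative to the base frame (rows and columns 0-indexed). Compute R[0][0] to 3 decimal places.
-0.500

End-effector x-axis (col 0 of R) = (-0.5000,-0.5000,-0.7071)
R[0][0] = -0.5000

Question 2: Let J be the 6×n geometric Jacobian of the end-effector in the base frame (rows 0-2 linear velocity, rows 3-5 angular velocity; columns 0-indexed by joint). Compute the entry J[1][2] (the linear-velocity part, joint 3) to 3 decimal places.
-2.000

axis z_2 = (-0.7071,0.7071,-0.0000); lever o_n−o_2 = (-2.0000,-2.0000,-2.8284)
cross product → J_v[:, 2] = (-2.0000,-2.0000,2.8284)
J_ω[:, 2] = z_2
entry J[1][2] = -2.0000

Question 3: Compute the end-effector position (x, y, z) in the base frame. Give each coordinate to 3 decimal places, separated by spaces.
after link 1: o_1 = (0.7071, -0.7071, 1.0000)
after link 2: o_2 = (2.1213, 0.7071, -1.0000)
after link 3: o_3 = (0.1213, -1.2929, -3.8284)

0.121 -1.293 -3.828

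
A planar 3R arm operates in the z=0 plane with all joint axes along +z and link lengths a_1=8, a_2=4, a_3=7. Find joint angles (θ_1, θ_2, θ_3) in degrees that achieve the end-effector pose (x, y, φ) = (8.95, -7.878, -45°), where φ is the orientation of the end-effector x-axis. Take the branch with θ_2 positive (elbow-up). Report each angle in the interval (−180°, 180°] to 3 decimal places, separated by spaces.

wrist centre = target − a_3·(cos φ, sin φ) = (4.0003, -2.9283)
cos θ_2 = (24.5767−8²−4²)/(2·8·4) = -0.8660; θ_2 = 149.9959° (elbow-up)
β = atan2(-2.9283,4.0003) = -36.2048°; ψ = atan2(2.0002,4.5360) = 23.7959°
θ_1 = β − ψ = -60.0007°
θ_3 = φ − θ_1 − θ_2 = -134.9952° (wrapped to (-180°,180°])

-60.001 149.996 -134.995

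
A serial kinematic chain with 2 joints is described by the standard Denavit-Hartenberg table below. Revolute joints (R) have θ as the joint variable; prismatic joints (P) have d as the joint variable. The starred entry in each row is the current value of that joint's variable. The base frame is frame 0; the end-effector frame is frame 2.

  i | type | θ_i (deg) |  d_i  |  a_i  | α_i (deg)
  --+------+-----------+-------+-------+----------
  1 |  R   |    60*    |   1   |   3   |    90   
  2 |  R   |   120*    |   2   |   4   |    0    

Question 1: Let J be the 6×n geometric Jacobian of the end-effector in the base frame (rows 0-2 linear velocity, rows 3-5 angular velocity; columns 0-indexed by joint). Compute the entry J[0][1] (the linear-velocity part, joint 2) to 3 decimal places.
-1.732

axis z_1 = (0.8660,-0.5000,0.0000); lever o_n−o_1 = (0.7321,-2.7321,3.4641)
cross product → J_v[:, 1] = (-1.7321,-3.0000,-2.0000)
J_ω[:, 1] = z_1
entry J[0][1] = -1.7321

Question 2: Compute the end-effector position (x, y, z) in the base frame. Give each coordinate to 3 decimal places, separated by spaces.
after link 1: o_1 = (1.5000, 2.5981, 1.0000)
after link 2: o_2 = (2.2321, -0.1340, 4.4641)

2.232 -0.134 4.464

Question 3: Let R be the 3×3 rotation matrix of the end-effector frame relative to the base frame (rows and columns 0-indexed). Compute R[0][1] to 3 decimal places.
-0.433

End-effector y-axis (col 1 of R) = (-0.4330,-0.7500,-0.5000)
R[0][1] = -0.4330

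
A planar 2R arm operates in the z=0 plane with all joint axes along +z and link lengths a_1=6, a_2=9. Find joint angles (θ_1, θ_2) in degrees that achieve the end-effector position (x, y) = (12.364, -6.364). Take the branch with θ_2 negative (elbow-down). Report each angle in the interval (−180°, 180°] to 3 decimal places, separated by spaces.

cos θ_2 = (193.3690−6²−9²)/(2·6·9) = 0.7071; θ_2 = -44.9989° (elbow-down)
β = atan2(-6.3640,12.3640) = -27.2358°; ψ = atan2(-6.3638,12.3641) = -27.2350°
θ_1 = β − ψ = -0.0007°

-0.001 -44.999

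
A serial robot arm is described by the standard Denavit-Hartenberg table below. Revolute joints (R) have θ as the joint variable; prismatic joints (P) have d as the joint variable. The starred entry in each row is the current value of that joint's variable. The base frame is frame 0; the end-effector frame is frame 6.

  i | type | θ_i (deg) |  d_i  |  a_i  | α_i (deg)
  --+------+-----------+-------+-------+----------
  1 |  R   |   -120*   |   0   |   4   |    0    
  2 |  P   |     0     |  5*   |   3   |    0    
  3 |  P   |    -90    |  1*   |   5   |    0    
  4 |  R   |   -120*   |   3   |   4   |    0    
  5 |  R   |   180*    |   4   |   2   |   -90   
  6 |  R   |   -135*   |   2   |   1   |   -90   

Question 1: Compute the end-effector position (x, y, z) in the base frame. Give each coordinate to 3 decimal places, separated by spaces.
-4.486 -3.941 13.707

after link 1: o_1 = (-2.0000, -3.4641, 0.0000)
after link 2: o_2 = (-3.5000, -6.0622, 5.0000)
after link 3: o_3 = (-7.8301, -3.5622, 6.0000)
after link 4: o_4 = (-4.3660, -1.5622, 9.0000)
after link 5: o_5 = (-6.0981, -2.5622, 13.0000)
after link 6: o_6 = (-4.4857, -3.9407, 13.7071)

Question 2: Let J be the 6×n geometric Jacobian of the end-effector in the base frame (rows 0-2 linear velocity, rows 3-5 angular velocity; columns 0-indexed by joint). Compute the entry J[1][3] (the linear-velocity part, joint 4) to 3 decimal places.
axis z_3 = (0.0000,0.0000,1.0000); lever o_n−o_3 = (3.3444,-0.3785,7.7071)
cross product → J_v[:, 3] = (0.3785,3.3444,-0.0000)
J_ω[:, 3] = z_3
entry J[1][3] = 3.3444

3.344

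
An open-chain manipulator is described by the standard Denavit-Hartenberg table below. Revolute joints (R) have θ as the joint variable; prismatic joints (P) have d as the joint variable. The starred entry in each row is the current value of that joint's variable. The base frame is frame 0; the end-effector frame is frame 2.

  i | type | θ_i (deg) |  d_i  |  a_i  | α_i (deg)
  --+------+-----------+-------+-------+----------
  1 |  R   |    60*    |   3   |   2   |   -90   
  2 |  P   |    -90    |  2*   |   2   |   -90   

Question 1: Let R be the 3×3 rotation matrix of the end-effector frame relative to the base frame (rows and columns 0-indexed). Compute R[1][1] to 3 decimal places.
-0.500

End-effector y-axis (col 1 of R) = (0.8660,-0.5000,-0.0000)
R[1][1] = -0.5000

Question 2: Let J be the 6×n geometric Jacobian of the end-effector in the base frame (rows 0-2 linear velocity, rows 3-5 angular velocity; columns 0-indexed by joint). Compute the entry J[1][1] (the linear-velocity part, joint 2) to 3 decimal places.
0.500

prismatic axis z_1 = (-0.8660,0.5000,0.0000)
J_v[:, 1] = z_1; J_ω[:, 1] = (0,0,0)
entry J[1][1] = 0.5000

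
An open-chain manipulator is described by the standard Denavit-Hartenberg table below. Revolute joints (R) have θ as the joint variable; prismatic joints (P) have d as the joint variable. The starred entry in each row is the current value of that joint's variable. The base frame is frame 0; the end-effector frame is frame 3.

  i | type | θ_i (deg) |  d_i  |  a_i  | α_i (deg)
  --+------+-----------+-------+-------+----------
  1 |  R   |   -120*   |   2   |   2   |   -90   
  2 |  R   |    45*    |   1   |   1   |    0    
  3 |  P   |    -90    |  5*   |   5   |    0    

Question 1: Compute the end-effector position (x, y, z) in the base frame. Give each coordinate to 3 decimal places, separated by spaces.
2.075 -8.406 4.828

after link 1: o_1 = (-1.0000, -1.7321, 2.0000)
after link 2: o_2 = (-0.4875, -2.8444, 1.2929)
after link 3: o_3 = (2.0748, -8.4063, 4.8284)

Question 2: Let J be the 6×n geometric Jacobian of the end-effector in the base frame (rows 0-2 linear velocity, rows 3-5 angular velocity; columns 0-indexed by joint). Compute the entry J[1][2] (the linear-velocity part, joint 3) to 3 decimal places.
prismatic axis z_2 = (0.8660,-0.5000,0.0000)
J_v[:, 2] = z_2; J_ω[:, 2] = (0,0,0)
entry J[1][2] = -0.5000

-0.500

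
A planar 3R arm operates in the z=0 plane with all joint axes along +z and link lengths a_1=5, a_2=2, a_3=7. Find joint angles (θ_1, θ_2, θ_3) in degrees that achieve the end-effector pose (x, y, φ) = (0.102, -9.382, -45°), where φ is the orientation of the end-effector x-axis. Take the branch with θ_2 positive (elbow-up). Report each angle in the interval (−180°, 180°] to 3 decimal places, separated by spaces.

wrist centre = target − a_3·(cos φ, sin φ) = (-4.8477, -4.4323)
cos θ_2 = (43.1455−5²−2²)/(2·5·2) = 0.7073; θ_2 = 44.9863° (elbow-up)
β = atan2(-4.4323,-4.8477) = -137.5636°; ψ = atan2(1.4139,6.4146) = 12.4302°
θ_1 = β − ψ = -149.9938°
θ_3 = φ − θ_1 − θ_2 = 60.0075° (wrapped to (-180°,180°])

-149.994 44.986 60.008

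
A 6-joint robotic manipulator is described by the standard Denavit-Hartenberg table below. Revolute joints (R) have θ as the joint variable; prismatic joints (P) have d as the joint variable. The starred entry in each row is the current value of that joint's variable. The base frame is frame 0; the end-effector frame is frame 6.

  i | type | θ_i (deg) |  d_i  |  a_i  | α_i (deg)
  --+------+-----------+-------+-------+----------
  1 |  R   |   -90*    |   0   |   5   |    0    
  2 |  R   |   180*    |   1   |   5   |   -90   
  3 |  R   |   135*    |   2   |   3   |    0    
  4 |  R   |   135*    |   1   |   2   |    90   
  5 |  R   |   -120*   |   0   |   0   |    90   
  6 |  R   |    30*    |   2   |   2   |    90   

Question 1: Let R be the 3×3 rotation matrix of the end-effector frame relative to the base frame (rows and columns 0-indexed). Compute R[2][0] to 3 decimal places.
-0.433

End-effector x-axis (col 0 of R) = (0.7500,-0.5000,-0.4330)
R[2][0] = -0.4330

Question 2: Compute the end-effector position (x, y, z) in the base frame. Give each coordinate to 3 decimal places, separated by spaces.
-2.500 -3.121 -1.719

after link 1: o_1 = (0.0000, -5.0000, 0.0000)
after link 2: o_2 = (0.0000, 0.0000, 1.0000)
after link 3: o_3 = (-2.0000, -2.1213, -1.1213)
after link 4: o_4 = (-3.0000, -2.1213, 0.8787)
after link 5: o_5 = (-3.0000, -2.1213, 0.8787)
after link 6: o_6 = (-2.5000, -3.1213, -1.7194)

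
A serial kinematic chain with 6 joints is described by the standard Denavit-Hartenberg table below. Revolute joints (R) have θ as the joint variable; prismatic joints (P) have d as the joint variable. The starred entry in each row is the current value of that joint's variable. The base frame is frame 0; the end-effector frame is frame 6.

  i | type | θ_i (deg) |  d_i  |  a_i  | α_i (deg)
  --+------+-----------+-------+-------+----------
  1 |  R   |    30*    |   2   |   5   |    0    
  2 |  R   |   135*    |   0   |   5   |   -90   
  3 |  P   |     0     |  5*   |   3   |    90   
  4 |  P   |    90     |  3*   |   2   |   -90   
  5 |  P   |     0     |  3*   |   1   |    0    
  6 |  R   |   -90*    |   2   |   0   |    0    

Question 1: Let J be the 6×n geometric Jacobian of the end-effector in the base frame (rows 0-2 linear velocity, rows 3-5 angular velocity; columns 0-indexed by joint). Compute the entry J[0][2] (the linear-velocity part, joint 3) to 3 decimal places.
prismatic axis z_2 = (-0.2588,-0.9659,0.0000)
J_v[:, 2] = z_2; J_ω[:, 2] = (0,0,0)
entry J[0][2] = -0.2588

-0.259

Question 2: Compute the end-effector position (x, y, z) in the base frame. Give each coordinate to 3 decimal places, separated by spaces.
-0.638 -4.451 5.000

after link 1: o_1 = (4.3301, 2.5000, 2.0000)
after link 2: o_2 = (-0.4995, 3.7941, 2.0000)
after link 3: o_3 = (-4.6914, -0.2591, 2.0000)
after link 4: o_4 = (-5.2090, -2.1909, 5.0000)
after link 5: o_5 = (-2.5701, -3.9333, 5.0000)
after link 6: o_6 = (-0.6382, -4.4509, 5.0000)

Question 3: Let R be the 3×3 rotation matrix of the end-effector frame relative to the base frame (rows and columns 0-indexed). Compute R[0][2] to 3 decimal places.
0.966

End-effector z-axis (col 2 of R) = (0.9659,-0.2588,0.0000)
R[0][2] = 0.9659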